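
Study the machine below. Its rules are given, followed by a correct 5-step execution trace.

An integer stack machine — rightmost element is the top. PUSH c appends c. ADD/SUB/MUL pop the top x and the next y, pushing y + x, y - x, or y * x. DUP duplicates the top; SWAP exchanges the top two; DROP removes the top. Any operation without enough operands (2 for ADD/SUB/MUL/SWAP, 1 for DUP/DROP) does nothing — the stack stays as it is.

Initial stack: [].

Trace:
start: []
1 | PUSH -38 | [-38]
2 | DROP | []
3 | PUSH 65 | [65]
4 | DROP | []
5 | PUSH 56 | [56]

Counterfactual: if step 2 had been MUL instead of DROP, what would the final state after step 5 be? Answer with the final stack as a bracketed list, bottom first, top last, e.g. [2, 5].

(re-executing from step 2 with the substitution; state before step 2: [-38])
2 | MUL | [-38]
3 | PUSH 65 | [-38, 65]
4 | DROP | [-38]
5 | PUSH 56 | [-38, 56]

[-38, 56]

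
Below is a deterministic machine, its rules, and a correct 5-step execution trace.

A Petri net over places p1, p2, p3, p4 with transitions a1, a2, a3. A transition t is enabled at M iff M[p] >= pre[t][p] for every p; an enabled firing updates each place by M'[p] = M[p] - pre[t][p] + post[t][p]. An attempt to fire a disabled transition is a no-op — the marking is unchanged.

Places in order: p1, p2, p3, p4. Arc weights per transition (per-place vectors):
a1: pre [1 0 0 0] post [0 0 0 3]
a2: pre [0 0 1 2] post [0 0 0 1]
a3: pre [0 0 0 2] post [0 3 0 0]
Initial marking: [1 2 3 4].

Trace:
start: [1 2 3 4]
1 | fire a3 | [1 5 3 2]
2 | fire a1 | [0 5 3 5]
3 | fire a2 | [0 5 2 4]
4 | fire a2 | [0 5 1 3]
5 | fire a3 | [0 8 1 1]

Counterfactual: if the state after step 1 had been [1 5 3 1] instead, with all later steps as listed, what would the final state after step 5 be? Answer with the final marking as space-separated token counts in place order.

0 8 1 0

state after step 1 := [1 5 3 1]
2 | fire a1 | [0 5 3 4]
3 | fire a2 | [0 5 2 3]
4 | fire a2 | [0 5 1 2]
5 | fire a3 | [0 8 1 0]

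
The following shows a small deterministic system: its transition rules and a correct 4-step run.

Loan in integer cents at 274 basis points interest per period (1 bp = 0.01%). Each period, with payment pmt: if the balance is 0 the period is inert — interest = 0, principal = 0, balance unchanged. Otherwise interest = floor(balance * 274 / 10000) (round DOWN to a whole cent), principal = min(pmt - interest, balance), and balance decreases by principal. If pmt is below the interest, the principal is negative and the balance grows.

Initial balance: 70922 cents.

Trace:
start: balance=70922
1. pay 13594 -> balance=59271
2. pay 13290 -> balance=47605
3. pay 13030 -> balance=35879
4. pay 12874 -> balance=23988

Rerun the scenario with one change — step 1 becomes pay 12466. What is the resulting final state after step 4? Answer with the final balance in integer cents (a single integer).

25210

(re-executing from step 1 with the substitution; state before step 1: balance=70922)
1. pay 12466 -> balance=60399
2. pay 13290 -> balance=48763
3. pay 13030 -> balance=37069
4. pay 12874 -> balance=25210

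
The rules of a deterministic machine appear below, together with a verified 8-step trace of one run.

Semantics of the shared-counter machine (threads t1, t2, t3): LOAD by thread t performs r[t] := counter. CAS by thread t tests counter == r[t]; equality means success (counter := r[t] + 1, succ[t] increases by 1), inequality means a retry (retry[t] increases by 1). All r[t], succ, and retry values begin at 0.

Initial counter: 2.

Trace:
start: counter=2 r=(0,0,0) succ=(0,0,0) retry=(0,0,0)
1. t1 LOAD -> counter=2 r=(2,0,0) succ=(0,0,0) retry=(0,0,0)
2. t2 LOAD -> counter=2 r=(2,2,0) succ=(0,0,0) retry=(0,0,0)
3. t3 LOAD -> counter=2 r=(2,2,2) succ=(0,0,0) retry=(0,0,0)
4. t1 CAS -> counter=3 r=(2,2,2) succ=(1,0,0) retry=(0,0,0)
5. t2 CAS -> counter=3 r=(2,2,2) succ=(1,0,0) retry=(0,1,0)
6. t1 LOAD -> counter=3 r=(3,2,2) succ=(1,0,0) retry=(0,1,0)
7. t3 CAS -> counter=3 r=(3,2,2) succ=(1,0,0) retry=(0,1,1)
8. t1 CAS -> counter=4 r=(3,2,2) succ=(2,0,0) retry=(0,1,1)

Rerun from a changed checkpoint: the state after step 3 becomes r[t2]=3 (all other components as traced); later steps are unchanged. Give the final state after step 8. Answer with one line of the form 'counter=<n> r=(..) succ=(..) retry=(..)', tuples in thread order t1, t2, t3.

counter=5 r=(4,3,2) succ=(2,1,0) retry=(0,0,1)

state after step 3 := counter=2 r=(2,3,2) succ=(0,0,0) retry=(0,0,0)
4. t1 CAS -> counter=3 r=(2,3,2) succ=(1,0,0) retry=(0,0,0)
5. t2 CAS -> counter=4 r=(2,3,2) succ=(1,1,0) retry=(0,0,0)
6. t1 LOAD -> counter=4 r=(4,3,2) succ=(1,1,0) retry=(0,0,0)
7. t3 CAS -> counter=4 r=(4,3,2) succ=(1,1,0) retry=(0,0,1)
8. t1 CAS -> counter=5 r=(4,3,2) succ=(2,1,0) retry=(0,0,1)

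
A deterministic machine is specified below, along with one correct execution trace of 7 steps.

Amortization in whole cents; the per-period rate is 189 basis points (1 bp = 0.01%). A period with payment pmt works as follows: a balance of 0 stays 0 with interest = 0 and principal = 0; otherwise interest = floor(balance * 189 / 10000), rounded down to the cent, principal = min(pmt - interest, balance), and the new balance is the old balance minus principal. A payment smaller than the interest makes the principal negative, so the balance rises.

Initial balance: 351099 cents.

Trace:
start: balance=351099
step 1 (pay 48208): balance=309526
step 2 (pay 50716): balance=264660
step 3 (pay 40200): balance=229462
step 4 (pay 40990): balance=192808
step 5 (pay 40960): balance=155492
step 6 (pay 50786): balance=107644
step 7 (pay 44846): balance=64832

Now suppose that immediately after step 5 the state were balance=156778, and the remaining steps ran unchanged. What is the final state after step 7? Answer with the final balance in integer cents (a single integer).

66168

state after step 5 := balance=156778
step 6 (pay 50786): balance=108955
step 7 (pay 44846): balance=66168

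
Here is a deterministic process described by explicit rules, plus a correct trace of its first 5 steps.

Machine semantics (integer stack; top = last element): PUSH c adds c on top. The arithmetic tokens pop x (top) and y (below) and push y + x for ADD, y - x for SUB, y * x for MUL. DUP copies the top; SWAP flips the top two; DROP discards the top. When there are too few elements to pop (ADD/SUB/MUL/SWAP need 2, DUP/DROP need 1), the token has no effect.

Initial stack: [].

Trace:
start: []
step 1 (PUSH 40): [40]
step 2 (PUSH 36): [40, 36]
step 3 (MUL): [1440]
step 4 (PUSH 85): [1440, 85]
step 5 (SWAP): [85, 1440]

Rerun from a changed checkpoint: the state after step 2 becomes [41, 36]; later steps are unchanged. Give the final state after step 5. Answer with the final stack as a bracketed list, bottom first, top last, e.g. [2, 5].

state after step 2 := [41, 36]
step 3 (MUL): [1476]
step 4 (PUSH 85): [1476, 85]
step 5 (SWAP): [85, 1476]

[85, 1476]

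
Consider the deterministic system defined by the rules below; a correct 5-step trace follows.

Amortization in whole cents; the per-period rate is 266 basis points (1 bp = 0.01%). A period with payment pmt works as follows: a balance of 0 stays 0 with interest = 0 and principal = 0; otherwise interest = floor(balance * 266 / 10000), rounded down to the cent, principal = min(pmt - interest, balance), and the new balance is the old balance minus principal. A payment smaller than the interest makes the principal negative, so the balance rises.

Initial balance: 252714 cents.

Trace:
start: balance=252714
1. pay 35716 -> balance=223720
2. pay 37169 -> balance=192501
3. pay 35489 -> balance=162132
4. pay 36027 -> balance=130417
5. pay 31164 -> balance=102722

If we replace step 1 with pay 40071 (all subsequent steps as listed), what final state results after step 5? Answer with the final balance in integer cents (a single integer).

97885

(re-executing from step 1 with the substitution; state before step 1: balance=252714)
1. pay 40071 -> balance=219365
2. pay 37169 -> balance=188031
3. pay 35489 -> balance=157543
4. pay 36027 -> balance=125706
5. pay 31164 -> balance=97885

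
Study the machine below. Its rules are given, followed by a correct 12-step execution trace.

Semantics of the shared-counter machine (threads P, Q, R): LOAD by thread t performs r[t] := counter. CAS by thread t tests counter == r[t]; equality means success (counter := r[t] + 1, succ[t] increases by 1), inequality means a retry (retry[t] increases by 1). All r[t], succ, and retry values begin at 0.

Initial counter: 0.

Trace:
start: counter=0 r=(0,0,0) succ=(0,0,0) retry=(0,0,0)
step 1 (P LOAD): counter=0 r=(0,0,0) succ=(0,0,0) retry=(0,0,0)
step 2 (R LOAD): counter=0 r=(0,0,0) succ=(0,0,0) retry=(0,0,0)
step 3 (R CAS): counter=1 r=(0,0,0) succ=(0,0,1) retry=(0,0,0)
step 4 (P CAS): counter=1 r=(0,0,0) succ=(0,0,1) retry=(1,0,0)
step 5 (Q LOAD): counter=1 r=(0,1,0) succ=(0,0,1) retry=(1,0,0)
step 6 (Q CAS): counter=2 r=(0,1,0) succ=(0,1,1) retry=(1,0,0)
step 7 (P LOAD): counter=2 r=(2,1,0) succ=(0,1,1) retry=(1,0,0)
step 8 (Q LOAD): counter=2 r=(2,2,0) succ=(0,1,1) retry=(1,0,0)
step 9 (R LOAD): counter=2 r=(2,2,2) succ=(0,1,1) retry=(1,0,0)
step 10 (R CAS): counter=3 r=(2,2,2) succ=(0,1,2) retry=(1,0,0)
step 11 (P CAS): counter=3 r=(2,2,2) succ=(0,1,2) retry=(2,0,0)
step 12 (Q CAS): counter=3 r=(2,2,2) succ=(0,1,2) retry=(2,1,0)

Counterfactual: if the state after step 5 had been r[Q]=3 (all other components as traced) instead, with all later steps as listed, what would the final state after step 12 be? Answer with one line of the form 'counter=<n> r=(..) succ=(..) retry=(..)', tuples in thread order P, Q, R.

counter=2 r=(1,1,1) succ=(0,0,2) retry=(2,2,0)

state after step 5 := counter=1 r=(0,3,0) succ=(0,0,1) retry=(1,0,0)
step 6 (Q CAS): counter=1 r=(0,3,0) succ=(0,0,1) retry=(1,1,0)
step 7 (P LOAD): counter=1 r=(1,3,0) succ=(0,0,1) retry=(1,1,0)
step 8 (Q LOAD): counter=1 r=(1,1,0) succ=(0,0,1) retry=(1,1,0)
step 9 (R LOAD): counter=1 r=(1,1,1) succ=(0,0,1) retry=(1,1,0)
step 10 (R CAS): counter=2 r=(1,1,1) succ=(0,0,2) retry=(1,1,0)
step 11 (P CAS): counter=2 r=(1,1,1) succ=(0,0,2) retry=(2,1,0)
step 12 (Q CAS): counter=2 r=(1,1,1) succ=(0,0,2) retry=(2,2,0)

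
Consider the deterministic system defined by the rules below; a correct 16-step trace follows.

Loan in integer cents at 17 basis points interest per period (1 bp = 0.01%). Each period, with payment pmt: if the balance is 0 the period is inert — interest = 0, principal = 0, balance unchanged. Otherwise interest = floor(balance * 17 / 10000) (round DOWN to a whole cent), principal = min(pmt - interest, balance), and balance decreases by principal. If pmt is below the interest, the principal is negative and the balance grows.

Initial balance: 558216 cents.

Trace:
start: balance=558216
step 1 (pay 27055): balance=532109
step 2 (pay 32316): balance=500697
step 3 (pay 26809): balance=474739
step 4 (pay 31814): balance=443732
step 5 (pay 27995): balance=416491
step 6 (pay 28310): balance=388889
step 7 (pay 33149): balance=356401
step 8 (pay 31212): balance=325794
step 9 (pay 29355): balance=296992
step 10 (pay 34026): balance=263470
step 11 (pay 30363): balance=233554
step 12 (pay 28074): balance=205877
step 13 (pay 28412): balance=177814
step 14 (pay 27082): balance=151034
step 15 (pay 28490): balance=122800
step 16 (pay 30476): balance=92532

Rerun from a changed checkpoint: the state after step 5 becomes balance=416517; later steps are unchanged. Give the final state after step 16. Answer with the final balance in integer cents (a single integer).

92559

state after step 5 := balance=416517
step 6 (pay 28310): balance=388915
step 7 (pay 33149): balance=356427
step 8 (pay 31212): balance=325820
step 9 (pay 29355): balance=297018
step 10 (pay 34026): balance=263496
step 11 (pay 30363): balance=233580
step 12 (pay 28074): balance=205903
step 13 (pay 28412): balance=177841
step 14 (pay 27082): balance=151061
step 15 (pay 28490): balance=122827
step 16 (pay 30476): balance=92559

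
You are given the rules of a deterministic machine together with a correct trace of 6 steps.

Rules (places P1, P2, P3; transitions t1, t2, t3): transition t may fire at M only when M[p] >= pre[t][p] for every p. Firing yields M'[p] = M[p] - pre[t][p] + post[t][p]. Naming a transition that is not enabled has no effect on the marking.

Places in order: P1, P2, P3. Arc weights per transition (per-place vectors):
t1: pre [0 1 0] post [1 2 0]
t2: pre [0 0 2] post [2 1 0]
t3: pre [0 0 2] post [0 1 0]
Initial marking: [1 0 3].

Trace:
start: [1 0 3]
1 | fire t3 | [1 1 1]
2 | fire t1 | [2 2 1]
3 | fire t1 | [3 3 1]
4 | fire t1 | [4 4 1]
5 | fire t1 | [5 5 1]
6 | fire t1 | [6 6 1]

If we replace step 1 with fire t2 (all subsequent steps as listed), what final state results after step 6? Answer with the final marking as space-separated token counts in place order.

(re-executing from step 1 with the substitution; state before step 1: [1 0 3])
1 | fire t2 | [3 1 1]
2 | fire t1 | [4 2 1]
3 | fire t1 | [5 3 1]
4 | fire t1 | [6 4 1]
5 | fire t1 | [7 5 1]
6 | fire t1 | [8 6 1]

8 6 1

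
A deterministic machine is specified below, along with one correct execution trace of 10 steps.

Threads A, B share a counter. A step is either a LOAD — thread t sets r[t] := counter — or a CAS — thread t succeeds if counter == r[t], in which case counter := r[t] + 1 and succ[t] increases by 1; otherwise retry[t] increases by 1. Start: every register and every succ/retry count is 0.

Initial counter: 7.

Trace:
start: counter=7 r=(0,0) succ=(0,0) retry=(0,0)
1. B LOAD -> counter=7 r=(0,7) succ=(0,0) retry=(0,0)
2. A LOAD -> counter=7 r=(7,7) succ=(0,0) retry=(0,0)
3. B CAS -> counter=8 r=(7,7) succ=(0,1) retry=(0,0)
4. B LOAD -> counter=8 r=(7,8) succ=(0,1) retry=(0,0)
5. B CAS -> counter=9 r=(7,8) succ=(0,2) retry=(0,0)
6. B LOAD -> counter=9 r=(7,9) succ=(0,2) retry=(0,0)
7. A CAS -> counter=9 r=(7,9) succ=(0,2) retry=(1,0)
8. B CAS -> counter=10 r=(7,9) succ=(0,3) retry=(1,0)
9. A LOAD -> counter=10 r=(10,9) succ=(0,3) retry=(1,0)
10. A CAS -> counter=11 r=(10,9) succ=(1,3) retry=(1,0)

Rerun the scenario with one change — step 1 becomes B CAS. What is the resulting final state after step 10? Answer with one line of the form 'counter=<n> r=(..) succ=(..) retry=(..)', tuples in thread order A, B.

(re-executing from step 1 with the substitution; state before step 1: counter=7 r=(0,0) succ=(0,0) retry=(0,0))
1. B CAS -> counter=7 r=(0,0) succ=(0,0) retry=(0,1)
2. A LOAD -> counter=7 r=(7,0) succ=(0,0) retry=(0,1)
3. B CAS -> counter=7 r=(7,0) succ=(0,0) retry=(0,2)
4. B LOAD -> counter=7 r=(7,7) succ=(0,0) retry=(0,2)
5. B CAS -> counter=8 r=(7,7) succ=(0,1) retry=(0,2)
6. B LOAD -> counter=8 r=(7,8) succ=(0,1) retry=(0,2)
7. A CAS -> counter=8 r=(7,8) succ=(0,1) retry=(1,2)
8. B CAS -> counter=9 r=(7,8) succ=(0,2) retry=(1,2)
9. A LOAD -> counter=9 r=(9,8) succ=(0,2) retry=(1,2)
10. A CAS -> counter=10 r=(9,8) succ=(1,2) retry=(1,2)

counter=10 r=(9,8) succ=(1,2) retry=(1,2)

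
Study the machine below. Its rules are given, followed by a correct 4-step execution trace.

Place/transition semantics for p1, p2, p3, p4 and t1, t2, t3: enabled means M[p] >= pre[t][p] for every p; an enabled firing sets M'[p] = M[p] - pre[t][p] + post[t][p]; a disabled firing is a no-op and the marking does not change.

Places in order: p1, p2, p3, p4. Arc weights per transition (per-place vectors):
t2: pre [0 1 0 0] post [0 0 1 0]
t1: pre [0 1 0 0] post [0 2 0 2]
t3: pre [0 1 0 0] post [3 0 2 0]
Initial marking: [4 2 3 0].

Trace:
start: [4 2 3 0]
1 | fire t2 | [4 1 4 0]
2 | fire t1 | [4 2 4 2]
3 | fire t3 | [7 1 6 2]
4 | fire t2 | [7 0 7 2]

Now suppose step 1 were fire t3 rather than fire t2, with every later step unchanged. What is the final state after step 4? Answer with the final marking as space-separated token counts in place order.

10 0 8 2

(re-executing from step 1 with the substitution; state before step 1: [4 2 3 0])
1 | fire t3 | [7 1 5 0]
2 | fire t1 | [7 2 5 2]
3 | fire t3 | [10 1 7 2]
4 | fire t2 | [10 0 8 2]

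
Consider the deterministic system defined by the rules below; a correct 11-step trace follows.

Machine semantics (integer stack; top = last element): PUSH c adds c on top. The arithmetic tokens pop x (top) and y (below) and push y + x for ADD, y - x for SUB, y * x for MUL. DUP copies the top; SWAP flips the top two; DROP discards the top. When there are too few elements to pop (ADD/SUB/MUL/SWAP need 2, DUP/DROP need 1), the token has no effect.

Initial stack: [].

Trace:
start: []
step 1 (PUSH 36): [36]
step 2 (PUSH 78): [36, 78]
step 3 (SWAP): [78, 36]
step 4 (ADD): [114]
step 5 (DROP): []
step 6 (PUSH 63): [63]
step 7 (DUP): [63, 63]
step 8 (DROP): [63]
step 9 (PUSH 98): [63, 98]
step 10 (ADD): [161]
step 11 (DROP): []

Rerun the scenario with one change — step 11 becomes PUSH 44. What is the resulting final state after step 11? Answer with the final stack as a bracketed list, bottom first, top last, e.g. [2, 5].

[161, 44]

(re-executing from step 11 with the substitution; state before step 11: [161])
step 11 (PUSH 44): [161, 44]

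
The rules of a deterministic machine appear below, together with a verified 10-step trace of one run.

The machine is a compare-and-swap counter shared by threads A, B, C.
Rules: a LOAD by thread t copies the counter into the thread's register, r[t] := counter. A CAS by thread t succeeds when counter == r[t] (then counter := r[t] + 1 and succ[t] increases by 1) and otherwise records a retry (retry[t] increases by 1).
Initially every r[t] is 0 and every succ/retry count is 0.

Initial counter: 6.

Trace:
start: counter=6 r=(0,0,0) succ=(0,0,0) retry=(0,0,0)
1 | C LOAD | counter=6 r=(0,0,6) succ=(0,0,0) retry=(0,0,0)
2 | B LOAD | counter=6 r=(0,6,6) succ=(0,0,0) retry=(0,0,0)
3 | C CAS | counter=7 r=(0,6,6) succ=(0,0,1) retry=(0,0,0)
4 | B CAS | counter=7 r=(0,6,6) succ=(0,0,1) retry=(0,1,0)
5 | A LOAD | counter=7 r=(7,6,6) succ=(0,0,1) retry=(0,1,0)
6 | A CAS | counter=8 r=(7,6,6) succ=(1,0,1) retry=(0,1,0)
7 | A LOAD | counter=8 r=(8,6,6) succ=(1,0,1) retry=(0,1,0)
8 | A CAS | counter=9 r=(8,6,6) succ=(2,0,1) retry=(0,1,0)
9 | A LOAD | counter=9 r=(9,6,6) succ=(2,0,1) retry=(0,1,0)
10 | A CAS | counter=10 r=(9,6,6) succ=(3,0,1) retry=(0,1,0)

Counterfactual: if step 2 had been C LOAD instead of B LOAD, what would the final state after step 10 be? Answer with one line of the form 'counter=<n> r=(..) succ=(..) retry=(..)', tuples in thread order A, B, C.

counter=10 r=(9,0,6) succ=(3,0,1) retry=(0,1,0)

(re-executing from step 2 with the substitution; state before step 2: counter=6 r=(0,0,6) succ=(0,0,0) retry=(0,0,0))
2 | C LOAD | counter=6 r=(0,0,6) succ=(0,0,0) retry=(0,0,0)
3 | C CAS | counter=7 r=(0,0,6) succ=(0,0,1) retry=(0,0,0)
4 | B CAS | counter=7 r=(0,0,6) succ=(0,0,1) retry=(0,1,0)
5 | A LOAD | counter=7 r=(7,0,6) succ=(0,0,1) retry=(0,1,0)
6 | A CAS | counter=8 r=(7,0,6) succ=(1,0,1) retry=(0,1,0)
7 | A LOAD | counter=8 r=(8,0,6) succ=(1,0,1) retry=(0,1,0)
8 | A CAS | counter=9 r=(8,0,6) succ=(2,0,1) retry=(0,1,0)
9 | A LOAD | counter=9 r=(9,0,6) succ=(2,0,1) retry=(0,1,0)
10 | A CAS | counter=10 r=(9,0,6) succ=(3,0,1) retry=(0,1,0)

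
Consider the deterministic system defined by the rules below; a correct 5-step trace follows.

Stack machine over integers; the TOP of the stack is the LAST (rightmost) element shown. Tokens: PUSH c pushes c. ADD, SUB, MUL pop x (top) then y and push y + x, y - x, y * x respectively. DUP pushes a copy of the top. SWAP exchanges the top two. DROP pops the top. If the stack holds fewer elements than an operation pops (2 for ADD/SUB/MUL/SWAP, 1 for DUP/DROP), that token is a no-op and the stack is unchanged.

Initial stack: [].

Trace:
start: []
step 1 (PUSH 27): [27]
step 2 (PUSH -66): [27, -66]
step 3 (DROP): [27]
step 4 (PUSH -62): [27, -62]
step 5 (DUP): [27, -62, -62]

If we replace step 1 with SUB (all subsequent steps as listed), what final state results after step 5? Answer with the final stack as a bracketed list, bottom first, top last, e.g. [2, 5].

[-62, -62]

(re-executing from step 1 with the substitution; state before step 1: [])
step 1 (SUB): []
step 2 (PUSH -66): [-66]
step 3 (DROP): []
step 4 (PUSH -62): [-62]
step 5 (DUP): [-62, -62]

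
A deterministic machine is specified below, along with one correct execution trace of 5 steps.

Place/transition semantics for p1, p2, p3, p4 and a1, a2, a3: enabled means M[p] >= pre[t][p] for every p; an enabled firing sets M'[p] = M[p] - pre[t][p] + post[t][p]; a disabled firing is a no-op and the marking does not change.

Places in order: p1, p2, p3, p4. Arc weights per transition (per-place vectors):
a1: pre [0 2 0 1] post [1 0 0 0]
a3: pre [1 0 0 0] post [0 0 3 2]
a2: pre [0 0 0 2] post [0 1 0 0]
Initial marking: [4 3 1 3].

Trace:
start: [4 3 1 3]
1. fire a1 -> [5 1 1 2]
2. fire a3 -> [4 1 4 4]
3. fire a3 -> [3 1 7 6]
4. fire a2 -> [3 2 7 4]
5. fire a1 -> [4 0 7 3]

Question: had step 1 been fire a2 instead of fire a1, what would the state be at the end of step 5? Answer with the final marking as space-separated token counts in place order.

3 3 7 2

(re-executing from step 1 with the substitution; state before step 1: [4 3 1 3])
1. fire a2 -> [4 4 1 1]
2. fire a3 -> [3 4 4 3]
3. fire a3 -> [2 4 7 5]
4. fire a2 -> [2 5 7 3]
5. fire a1 -> [3 3 7 2]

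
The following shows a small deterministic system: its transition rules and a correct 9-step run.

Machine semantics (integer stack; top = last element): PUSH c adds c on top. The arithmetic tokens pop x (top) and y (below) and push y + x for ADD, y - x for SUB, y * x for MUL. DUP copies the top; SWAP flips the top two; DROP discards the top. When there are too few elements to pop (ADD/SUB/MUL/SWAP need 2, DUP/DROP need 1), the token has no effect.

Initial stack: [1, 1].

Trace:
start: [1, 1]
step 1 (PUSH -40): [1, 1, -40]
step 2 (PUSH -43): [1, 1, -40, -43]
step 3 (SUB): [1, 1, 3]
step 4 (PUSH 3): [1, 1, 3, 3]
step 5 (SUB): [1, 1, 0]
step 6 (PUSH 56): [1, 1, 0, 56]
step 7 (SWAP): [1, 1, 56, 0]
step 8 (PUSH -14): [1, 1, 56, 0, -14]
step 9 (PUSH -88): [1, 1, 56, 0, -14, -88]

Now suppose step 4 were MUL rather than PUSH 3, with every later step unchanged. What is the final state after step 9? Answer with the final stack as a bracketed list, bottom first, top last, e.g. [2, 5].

(re-executing from step 4 with the substitution; state before step 4: [1, 1, 3])
step 4 (MUL): [1, 3]
step 5 (SUB): [-2]
step 6 (PUSH 56): [-2, 56]
step 7 (SWAP): [56, -2]
step 8 (PUSH -14): [56, -2, -14]
step 9 (PUSH -88): [56, -2, -14, -88]

[56, -2, -14, -88]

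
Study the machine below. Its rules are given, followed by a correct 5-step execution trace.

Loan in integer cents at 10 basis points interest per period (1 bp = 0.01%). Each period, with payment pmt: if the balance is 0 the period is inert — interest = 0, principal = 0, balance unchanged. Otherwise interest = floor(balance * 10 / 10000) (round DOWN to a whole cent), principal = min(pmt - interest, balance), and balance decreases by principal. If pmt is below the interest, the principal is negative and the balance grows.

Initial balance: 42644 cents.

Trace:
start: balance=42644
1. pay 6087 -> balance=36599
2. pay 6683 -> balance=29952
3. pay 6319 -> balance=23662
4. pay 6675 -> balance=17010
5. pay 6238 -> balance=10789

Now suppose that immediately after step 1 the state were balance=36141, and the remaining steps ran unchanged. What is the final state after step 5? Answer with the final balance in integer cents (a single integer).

state after step 1 := balance=36141
2. pay 6683 -> balance=29494
3. pay 6319 -> balance=23204
4. pay 6675 -> balance=16552
5. pay 6238 -> balance=10330

10330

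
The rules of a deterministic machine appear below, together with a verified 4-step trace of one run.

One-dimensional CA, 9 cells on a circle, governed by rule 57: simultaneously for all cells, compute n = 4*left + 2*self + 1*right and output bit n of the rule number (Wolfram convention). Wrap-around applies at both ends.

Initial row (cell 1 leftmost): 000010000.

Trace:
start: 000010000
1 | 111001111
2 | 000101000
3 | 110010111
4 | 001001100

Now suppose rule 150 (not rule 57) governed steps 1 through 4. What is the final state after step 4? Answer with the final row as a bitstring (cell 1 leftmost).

(re-executing steps 1..4 under rule 150; state before step 1: 000010000)
1 | 000111000
2 | 001010100
3 | 011010110
4 | 100010001

100010001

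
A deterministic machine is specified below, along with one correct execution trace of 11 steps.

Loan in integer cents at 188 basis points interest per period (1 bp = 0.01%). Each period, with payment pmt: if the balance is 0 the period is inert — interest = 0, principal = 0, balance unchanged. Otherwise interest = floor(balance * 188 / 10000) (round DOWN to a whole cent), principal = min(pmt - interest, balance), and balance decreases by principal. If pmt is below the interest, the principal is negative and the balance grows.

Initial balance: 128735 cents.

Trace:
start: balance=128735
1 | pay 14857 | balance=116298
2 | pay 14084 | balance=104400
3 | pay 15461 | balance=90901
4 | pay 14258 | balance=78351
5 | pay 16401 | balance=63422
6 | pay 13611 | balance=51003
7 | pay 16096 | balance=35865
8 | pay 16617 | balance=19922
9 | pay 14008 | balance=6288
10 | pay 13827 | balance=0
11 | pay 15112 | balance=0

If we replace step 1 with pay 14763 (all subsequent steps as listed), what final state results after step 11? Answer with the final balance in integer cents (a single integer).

(re-executing from step 1 with the substitution; state before step 1: balance=128735)
1 | pay 14763 | balance=116392
2 | pay 14084 | balance=104496
3 | pay 15461 | balance=90999
4 | pay 14258 | balance=78451
5 | pay 16401 | balance=63524
6 | pay 13611 | balance=51107
7 | pay 16096 | balance=35971
8 | pay 16617 | balance=20030
9 | pay 14008 | balance=6398
10 | pay 13827 | balance=0
11 | pay 15112 | balance=0

0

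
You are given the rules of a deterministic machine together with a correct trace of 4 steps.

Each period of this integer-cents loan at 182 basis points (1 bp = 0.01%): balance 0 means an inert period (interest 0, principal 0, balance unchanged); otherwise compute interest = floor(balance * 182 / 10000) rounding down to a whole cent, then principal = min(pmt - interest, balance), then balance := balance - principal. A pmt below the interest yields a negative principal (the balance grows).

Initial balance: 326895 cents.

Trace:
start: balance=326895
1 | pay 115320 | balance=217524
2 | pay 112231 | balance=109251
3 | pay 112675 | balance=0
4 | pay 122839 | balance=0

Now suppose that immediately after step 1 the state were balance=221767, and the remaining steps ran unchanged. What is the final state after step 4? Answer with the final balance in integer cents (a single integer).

0

state after step 1 := balance=221767
2 | pay 112231 | balance=113572
3 | pay 112675 | balance=2964
4 | pay 122839 | balance=0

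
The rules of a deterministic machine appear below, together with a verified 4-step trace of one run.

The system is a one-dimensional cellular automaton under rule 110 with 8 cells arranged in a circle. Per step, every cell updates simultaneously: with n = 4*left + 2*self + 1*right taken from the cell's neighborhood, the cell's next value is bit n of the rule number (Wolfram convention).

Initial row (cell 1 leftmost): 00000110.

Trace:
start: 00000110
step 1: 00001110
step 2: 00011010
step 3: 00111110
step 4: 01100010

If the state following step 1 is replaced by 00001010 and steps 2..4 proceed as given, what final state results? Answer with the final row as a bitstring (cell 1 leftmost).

01110110

state after step 1 := 00001010
step 2: 00011110
step 3: 00110010
step 4: 01110110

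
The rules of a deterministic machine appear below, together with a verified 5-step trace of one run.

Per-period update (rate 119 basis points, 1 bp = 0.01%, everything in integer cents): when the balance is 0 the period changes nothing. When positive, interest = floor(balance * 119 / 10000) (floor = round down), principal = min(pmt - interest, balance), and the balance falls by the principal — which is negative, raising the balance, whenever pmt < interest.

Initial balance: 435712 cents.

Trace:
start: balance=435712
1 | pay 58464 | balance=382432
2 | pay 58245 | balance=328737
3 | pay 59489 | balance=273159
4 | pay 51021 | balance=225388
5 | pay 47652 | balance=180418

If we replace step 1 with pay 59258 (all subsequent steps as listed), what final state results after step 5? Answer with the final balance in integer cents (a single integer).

179586

(re-executing from step 1 with the substitution; state before step 1: balance=435712)
1 | pay 59258 | balance=381638
2 | pay 58245 | balance=327934
3 | pay 59489 | balance=272347
4 | pay 51021 | balance=224566
5 | pay 47652 | balance=179586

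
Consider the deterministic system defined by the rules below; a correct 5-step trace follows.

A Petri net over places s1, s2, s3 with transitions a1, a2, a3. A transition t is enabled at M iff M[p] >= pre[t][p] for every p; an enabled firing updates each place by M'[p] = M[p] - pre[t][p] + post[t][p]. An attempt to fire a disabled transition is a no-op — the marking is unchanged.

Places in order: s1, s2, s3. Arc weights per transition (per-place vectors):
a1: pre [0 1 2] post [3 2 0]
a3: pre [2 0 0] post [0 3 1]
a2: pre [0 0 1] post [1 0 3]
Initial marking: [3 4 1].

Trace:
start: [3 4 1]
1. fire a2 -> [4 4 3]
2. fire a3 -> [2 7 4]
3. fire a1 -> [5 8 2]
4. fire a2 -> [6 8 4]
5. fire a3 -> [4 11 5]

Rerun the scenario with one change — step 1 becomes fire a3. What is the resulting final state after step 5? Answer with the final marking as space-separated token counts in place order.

2 11 1

(re-executing from step 1 with the substitution; state before step 1: [3 4 1])
1. fire a3 -> [1 7 2]
2. fire a3 -> [1 7 2]
3. fire a1 -> [4 8 0]
4. fire a2 -> [4 8 0]
5. fire a3 -> [2 11 1]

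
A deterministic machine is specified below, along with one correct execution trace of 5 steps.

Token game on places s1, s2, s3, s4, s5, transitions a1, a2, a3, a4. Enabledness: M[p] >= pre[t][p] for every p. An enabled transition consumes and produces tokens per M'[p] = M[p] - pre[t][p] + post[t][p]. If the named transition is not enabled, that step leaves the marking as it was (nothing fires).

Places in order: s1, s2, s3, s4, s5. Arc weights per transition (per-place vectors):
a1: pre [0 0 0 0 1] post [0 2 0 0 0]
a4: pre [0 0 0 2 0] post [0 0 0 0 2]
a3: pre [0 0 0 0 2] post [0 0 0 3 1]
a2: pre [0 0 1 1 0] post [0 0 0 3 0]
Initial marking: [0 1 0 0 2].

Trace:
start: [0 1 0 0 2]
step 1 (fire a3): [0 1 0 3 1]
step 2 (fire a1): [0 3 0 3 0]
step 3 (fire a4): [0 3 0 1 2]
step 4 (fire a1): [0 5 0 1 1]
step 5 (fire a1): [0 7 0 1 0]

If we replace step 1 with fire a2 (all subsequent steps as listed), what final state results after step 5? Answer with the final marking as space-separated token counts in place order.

0 5 0 0 0

(re-executing from step 1 with the substitution; state before step 1: [0 1 0 0 2])
step 1 (fire a2): [0 1 0 0 2]
step 2 (fire a1): [0 3 0 0 1]
step 3 (fire a4): [0 3 0 0 1]
step 4 (fire a1): [0 5 0 0 0]
step 5 (fire a1): [0 5 0 0 0]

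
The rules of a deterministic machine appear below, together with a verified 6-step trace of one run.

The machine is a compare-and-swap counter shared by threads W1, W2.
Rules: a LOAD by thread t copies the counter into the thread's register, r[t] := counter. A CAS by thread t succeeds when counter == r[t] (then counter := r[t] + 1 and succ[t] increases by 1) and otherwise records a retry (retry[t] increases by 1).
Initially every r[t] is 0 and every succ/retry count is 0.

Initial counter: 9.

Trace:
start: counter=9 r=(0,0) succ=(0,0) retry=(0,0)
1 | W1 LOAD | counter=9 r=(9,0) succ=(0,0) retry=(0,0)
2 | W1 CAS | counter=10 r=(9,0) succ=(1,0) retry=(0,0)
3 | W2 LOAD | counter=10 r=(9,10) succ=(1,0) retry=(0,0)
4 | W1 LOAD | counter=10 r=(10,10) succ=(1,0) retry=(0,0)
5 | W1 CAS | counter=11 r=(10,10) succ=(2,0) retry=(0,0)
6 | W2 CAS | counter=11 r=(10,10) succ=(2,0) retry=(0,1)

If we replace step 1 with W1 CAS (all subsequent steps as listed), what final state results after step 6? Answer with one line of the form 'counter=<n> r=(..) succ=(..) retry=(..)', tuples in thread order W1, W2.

counter=10 r=(9,9) succ=(1,0) retry=(2,1)

(re-executing from step 1 with the substitution; state before step 1: counter=9 r=(0,0) succ=(0,0) retry=(0,0))
1 | W1 CAS | counter=9 r=(0,0) succ=(0,0) retry=(1,0)
2 | W1 CAS | counter=9 r=(0,0) succ=(0,0) retry=(2,0)
3 | W2 LOAD | counter=9 r=(0,9) succ=(0,0) retry=(2,0)
4 | W1 LOAD | counter=9 r=(9,9) succ=(0,0) retry=(2,0)
5 | W1 CAS | counter=10 r=(9,9) succ=(1,0) retry=(2,0)
6 | W2 CAS | counter=10 r=(9,9) succ=(1,0) retry=(2,1)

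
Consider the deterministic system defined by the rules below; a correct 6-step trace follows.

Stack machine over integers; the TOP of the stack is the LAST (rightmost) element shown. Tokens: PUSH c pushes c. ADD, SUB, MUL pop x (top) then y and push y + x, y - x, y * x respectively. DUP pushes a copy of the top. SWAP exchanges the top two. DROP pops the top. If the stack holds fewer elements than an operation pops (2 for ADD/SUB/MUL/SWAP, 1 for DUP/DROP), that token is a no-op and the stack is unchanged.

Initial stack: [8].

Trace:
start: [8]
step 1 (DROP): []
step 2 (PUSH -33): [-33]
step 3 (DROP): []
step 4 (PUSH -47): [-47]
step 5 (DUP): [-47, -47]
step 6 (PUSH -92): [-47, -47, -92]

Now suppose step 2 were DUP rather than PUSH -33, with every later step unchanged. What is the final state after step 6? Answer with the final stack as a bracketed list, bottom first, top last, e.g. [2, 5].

[-47, -47, -92]

(re-executing from step 2 with the substitution; state before step 2: [])
step 2 (DUP): []
step 3 (DROP): []
step 4 (PUSH -47): [-47]
step 5 (DUP): [-47, -47]
step 6 (PUSH -92): [-47, -47, -92]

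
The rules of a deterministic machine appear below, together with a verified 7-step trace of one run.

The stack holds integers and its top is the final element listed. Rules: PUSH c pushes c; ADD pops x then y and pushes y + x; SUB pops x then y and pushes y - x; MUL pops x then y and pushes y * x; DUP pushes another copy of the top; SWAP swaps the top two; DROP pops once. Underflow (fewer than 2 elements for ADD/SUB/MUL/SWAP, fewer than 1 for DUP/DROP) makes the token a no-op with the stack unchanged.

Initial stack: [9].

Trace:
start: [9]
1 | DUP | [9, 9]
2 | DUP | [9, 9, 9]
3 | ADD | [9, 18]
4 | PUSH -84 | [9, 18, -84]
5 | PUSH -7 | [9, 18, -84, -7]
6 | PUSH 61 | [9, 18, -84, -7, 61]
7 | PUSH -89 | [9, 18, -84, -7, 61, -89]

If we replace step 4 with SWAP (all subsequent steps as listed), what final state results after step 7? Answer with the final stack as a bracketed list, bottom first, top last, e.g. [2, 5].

[18, 9, -7, 61, -89]

(re-executing from step 4 with the substitution; state before step 4: [9, 18])
4 | SWAP | [18, 9]
5 | PUSH -7 | [18, 9, -7]
6 | PUSH 61 | [18, 9, -7, 61]
7 | PUSH -89 | [18, 9, -7, 61, -89]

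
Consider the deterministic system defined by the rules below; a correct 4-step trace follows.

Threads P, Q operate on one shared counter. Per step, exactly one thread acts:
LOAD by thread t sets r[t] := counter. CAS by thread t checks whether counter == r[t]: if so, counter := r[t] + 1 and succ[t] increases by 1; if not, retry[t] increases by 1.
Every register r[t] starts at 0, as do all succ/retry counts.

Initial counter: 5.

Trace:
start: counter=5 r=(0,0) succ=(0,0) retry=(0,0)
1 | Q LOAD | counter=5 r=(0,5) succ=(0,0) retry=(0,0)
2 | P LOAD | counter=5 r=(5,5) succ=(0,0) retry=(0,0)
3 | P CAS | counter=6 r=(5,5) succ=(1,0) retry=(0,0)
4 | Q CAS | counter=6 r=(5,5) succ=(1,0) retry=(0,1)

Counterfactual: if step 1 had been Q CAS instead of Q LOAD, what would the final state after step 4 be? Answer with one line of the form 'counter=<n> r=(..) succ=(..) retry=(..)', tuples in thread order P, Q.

(re-executing from step 1 with the substitution; state before step 1: counter=5 r=(0,0) succ=(0,0) retry=(0,0))
1 | Q CAS | counter=5 r=(0,0) succ=(0,0) retry=(0,1)
2 | P LOAD | counter=5 r=(5,0) succ=(0,0) retry=(0,1)
3 | P CAS | counter=6 r=(5,0) succ=(1,0) retry=(0,1)
4 | Q CAS | counter=6 r=(5,0) succ=(1,0) retry=(0,2)

counter=6 r=(5,0) succ=(1,0) retry=(0,2)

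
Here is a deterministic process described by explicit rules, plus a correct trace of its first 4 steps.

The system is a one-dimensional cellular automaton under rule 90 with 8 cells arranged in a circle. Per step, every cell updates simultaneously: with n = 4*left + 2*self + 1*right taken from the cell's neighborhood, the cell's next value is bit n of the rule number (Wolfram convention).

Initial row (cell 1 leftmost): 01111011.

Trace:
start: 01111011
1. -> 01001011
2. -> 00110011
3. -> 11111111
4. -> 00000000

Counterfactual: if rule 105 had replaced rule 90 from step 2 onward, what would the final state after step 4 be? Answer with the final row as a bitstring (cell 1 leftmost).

(re-executing steps 2..4 under rule 105; state before step 2: 01001011)
2. -> 10000111
3. -> 10110100
4. -> 01111000

01111000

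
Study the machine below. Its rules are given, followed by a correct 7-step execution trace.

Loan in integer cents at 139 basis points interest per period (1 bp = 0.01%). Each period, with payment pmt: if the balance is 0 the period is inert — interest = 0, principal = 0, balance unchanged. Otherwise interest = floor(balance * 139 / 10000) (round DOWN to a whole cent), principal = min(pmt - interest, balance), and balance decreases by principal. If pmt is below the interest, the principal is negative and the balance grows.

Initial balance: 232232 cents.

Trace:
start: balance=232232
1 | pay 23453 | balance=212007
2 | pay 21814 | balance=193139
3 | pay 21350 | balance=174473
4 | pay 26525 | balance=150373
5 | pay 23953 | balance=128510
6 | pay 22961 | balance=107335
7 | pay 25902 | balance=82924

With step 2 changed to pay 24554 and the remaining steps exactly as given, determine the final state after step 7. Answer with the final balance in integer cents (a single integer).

79988

(re-executing from step 2 with the substitution; state before step 2: balance=212007)
2 | pay 24554 | balance=190399
3 | pay 21350 | balance=171695
4 | pay 26525 | balance=147556
5 | pay 23953 | balance=125654
6 | pay 22961 | balance=104439
7 | pay 25902 | balance=79988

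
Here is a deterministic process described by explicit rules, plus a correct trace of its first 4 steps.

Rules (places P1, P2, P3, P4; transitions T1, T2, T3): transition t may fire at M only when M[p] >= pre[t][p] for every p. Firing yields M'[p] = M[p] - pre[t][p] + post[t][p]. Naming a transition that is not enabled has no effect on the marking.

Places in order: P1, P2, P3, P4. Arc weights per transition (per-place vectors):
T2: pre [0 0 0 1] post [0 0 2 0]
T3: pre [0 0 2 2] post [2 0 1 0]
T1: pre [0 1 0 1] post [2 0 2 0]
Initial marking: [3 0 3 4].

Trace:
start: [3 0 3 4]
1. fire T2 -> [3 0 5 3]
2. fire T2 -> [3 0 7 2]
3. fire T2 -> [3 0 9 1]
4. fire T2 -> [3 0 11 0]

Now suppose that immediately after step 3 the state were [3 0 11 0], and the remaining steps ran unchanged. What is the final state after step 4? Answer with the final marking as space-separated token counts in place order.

state after step 3 := [3 0 11 0]
4. fire T2 -> [3 0 11 0]

3 0 11 0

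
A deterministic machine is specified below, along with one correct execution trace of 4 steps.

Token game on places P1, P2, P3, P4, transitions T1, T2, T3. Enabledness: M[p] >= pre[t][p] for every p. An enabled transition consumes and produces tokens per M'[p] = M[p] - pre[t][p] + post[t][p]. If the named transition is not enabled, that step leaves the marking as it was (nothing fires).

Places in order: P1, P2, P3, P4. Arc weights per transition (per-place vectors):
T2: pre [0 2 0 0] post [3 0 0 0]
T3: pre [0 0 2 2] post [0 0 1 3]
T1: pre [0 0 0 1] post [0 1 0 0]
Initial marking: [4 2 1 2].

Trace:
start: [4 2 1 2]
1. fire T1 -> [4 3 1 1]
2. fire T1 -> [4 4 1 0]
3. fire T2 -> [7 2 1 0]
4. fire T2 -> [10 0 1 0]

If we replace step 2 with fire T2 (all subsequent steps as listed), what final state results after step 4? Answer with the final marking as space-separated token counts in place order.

7 1 1 1

(re-executing from step 2 with the substitution; state before step 2: [4 3 1 1])
2. fire T2 -> [7 1 1 1]
3. fire T2 -> [7 1 1 1]
4. fire T2 -> [7 1 1 1]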